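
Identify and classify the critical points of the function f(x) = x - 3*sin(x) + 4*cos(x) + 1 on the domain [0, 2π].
f'(x) = -4*sin(x) - 3*cos(x) + 1

Solve f'(x) = 0 on [0, 2π]:
  f'(x) = 0 ⇔ -4*sin(x) - 3*cos(x) = -1. Write the left side as R·cos(x + φ) with R = √((-3)² + 4²) = 5, cos φ = -3/5, sin φ = 4/5; then cos(x + φ) = -1/5. Solve for x and keep the solutions lying in [0, 2π].
  ⇒ x = atan((4 + 6*sqrt(6))/(3 - 8*sqrt(6))) + pi ≈ 2.2967, atan((4 - 6*sqrt(6))/(3 + 8*sqrt(6))) + 2*pi ≈ 5.8410

f''(x) = 3*sin(x) - 4*cos(x)
Second-derivative test at each critical point:
  f''(2.2967) = 4.8990 > 0 → local minimum
  f''(5.8410) = -4.8990 < 0 → local maximum

Critical points: x = atan((4 + 6*sqrt(6))/(3 - 8*sqrt(6))) + pi ≈ 2.2967 (local minimum); x = atan((4 - 6*sqrt(6))/(3 + 8*sqrt(6))) + 2*pi ≈ 5.8410 (local maximum)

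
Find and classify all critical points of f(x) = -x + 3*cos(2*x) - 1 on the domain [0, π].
f'(x) = -6*sin(2*x) - 1

Solve f'(x) = 0 on [0, π]:
  f'(x) = 0 ⇔ sin(2*x) = -1/6, i.e. 2*x = arcsin(-1/6) + 2nπ or 2*x = π − arcsin(-1/6) + 2nπ; keep the solutions lying in [0, π].
  ⇒ x = asin(1/6)/2 + pi/2 ≈ 1.6545, pi - asin(1/6)/2 ≈ 3.0579

f''(x) = -12*cos(2*x)
Second-derivative test at each critical point:
  f''(1.6545) = 11.8322 > 0 → local minimum
  f''(3.0579) = -11.8322 < 0 → local maximum

Critical points: x = asin(1/6)/2 + pi/2 ≈ 1.6545 (local minimum); x = pi - asin(1/6)/2 ≈ 3.0579 (local maximum)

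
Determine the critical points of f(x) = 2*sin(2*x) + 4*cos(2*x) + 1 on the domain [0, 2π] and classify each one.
f'(x) = -8*sin(2*x) + 4*cos(2*x)

Solve f'(x) = 0 on [0, 2π]:
  f'(x) = 0 ⇔ 2*cos(2*x) = 4*sin(2*x) ⇔ tan(2*x) = 1/2, i.e. 2*x = arctan(1/2) + nπ; keep the solutions lying in [0, 2π].
  ⇒ x = atan(1/2)/2 ≈ 0.2318, atan(1/2)/2 + pi/2 ≈ 1.8026, atan(1/2)/2 + pi ≈ 3.3734, atan(1/2)/2 + 3*pi/2 ≈ 4.9442

f''(x) = -8*sin(2*x) - 16*cos(2*x)
Second-derivative test at each critical point:
  f''(0.2318) = -17.8885 < 0 → local maximum
  f''(1.8026) = 17.8885 > 0 → local minimum
  f''(3.3734) = -17.8885 < 0 → local maximum
  f''(4.9442) = 17.8885 > 0 → local minimum

Critical points: x = atan(1/2)/2 ≈ 0.2318 (local maximum); x = atan(1/2)/2 + pi/2 ≈ 1.8026 (local minimum); x = atan(1/2)/2 + pi ≈ 3.3734 (local maximum); x = atan(1/2)/2 + 3*pi/2 ≈ 4.9442 (local minimum)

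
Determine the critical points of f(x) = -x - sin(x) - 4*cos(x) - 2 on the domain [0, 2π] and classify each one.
f'(x) = 4*sin(x) - cos(x) - 1

Solve f'(x) = 0 on [0, 2π]:
  f'(x) = 0 ⇔ 4*sin(x) - cos(x) = 1. Write the left side as R·cos(x + φ) with R = √((-1)² + (-4)²) = sqrt(17), cos φ = -sqrt(17)/17, sin φ = -4*sqrt(17)/17; then cos(x + φ) = sqrt(17)/17. Solve for x and keep the solutions lying in [0, 2π].
  ⇒ x = atan(8/15) ≈ 0.4900, pi ≈ 3.1416

f''(x) = sin(x) + 4*cos(x)
Second-derivative test at each critical point:
  f''(0.4900) = 4 > 0 → local minimum
  f''(3.1416) = -4 < 0 → local maximum

Critical points: x = atan(8/15) ≈ 0.4900 (local minimum); x = pi ≈ 3.1416 (local maximum)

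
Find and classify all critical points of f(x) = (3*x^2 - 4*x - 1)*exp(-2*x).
f'(x) = 2*(-3*x^2 + 7*x - 1)*exp(-2*x)

Solve f'(x) = 0:
  f'(x) = (-6*x^2 + 14*x - 2)·exp(-2*x) and exp(-2*x) > 0 for every x, so f'(x) = 0 ⇔ -6*x^2 + 14*x - 2 = 0.
  Factor: -6*x^2 + 14*x - 2 = -2*(3*x^2 - 7*x + 1); 3*x^2 - 7*x + 1 = 0 has no rational roots; quadratic formula: x = (7 ± √37)/6.
  ⇒ x = 7/6 - sqrt(37)/6 ≈ 0.1529, sqrt(37)/6 + 7/6 ≈ 2.1805

f''(x) = 2*(6*x^2 - 20*x + 9)*exp(-2*x)
Second-derivative test at each critical point:
  f''(0.1529) = 8.9608 > 0 → local minimum
  f''(2.1805) = -0.1553 < 0 → local maximum

Critical points: x = 7/6 - sqrt(37)/6 ≈ 0.1529 (local minimum); x = sqrt(37)/6 + 7/6 ≈ 2.1805 (local maximum)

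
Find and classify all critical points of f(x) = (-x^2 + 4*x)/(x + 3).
f'(x) = (-x^2 - 6*x + 12)/(x^2 + 6*x + 9)

Solve f'(x) = 0:
  f'(x) = -(x^2 + 6*x - 12)/(x + 3)^2; the denominator is positive wherever f is defined, so f'(x) = 0 ⇔ -x^2 - 6*x + 12 = 0.
  x^2 + 6*x - 12 = 0 has no rational roots; quadratic formula: x = (-6 ± √84)/2.
  ⇒ x = -sqrt(21) - 3 ≈ -7.5826, -3 + sqrt(21) ≈ 1.5826

f''(x) = -42/(x^3 + 9*x^2 + 27*x + 27)
Second-derivative test at each critical point:
  f''(-7.5826) = 0.4364 > 0 → local minimum
  f''(1.5826) = -0.4364 < 0 → local maximum

Critical points: x = -sqrt(21) - 3 ≈ -7.5826 (local minimum); x = -3 + sqrt(21) ≈ 1.5826 (local maximum)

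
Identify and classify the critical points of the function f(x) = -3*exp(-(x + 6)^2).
f'(x) = 6*(x + 6)*exp(-(x + 6)^2)

Solve f'(x) = 0:
  f'(x) = (6*x + 36)·exp(-(x + 6)^2) and exp(-(x + 6)^2) > 0 for every x, so f'(x) = 0 ⇔ 6*x + 36 = 0.
  Factor: 6*x + 36 = 6*(x + 6) = 0.
  ⇒ x = -6

f''(x) = 6*(1 - 2*(x + 6)^2)*exp(-(x + 6)^2)
Second-derivative test at each critical point:
  f''(-6) = 6 > 0 → local minimum

Critical points: x = -6 (local minimum)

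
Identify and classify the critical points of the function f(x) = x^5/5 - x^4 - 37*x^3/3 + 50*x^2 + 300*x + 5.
f'(x) = x^4 - 4*x^3 - 37*x^2 + 100*x + 300

Solve f'(x) = 0:
  Factor: x^4 - 4*x^3 - 37*x^2 + 100*x + 300 = (x - 6)*(x - 5)*(x + 2)*(x + 5) = 0.
  ⇒ x = -5, -2, 5, 6

f''(x) = 4*x^3 - 12*x^2 - 74*x + 100
Second-derivative test at each critical point:
  f''(-5) = -330 < 0 → local maximum
  f''(-2) = 168 > 0 → local minimum
  f''(5) = -70 < 0 → local maximum
  f''(6) = 88 > 0 → local minimum

Critical points: x = -5 (local maximum); x = -2 (local minimum); x = 5 (local maximum); x = 6 (local minimum)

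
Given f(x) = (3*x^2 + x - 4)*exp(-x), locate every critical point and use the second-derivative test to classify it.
f'(x) = (-3*x^2 + 5*x + 5)*exp(-x)

Solve f'(x) = 0:
  f'(x) = (-3*x^2 + 5*x + 5)·exp(-x) and exp(-x) > 0 for every x, so f'(x) = 0 ⇔ -3*x^2 + 5*x + 5 = 0.
  3*x^2 - 5*x - 5 = 0 has no rational roots; quadratic formula: x = (5 ± √85)/6.
  ⇒ x = 5/6 - sqrt(85)/6 ≈ -0.7033, 5/6 + sqrt(85)/6 ≈ 2.3699

f''(x) = x*(3*x - 11)*exp(-x)
Second-derivative test at each critical point:
  f''(-0.7033) = 18.6265 > 0 → local minimum
  f''(2.3699) = -0.8619 < 0 → local maximum

Critical points: x = 5/6 - sqrt(85)/6 ≈ -0.7033 (local minimum); x = 5/6 + sqrt(85)/6 ≈ 2.3699 (local maximum)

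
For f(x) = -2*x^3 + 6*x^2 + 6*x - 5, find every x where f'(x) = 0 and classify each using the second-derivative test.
f'(x) = -6*x^2 + 12*x + 6

Solve f'(x) = 0:
  Factor: -6*x^2 + 12*x + 6 = -6*(x^2 - 2*x - 1); x^2 - 2*x - 1 = 0 has no rational roots; quadratic formula: x = (2 ± √8)/2.
  ⇒ x = 1 - sqrt(2) ≈ -0.4142, 1 + sqrt(2) ≈ 2.4142

f''(x) = 12 - 12*x
Second-derivative test at each critical point:
  f''(-0.4142) = 16.9706 > 0 → local minimum
  f''(2.4142) = -16.9706 < 0 → local maximum

Critical points: x = 1 - sqrt(2) ≈ -0.4142 (local minimum); x = 1 + sqrt(2) ≈ 2.4142 (local maximum)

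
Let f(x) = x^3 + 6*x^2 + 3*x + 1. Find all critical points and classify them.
f'(x) = 3*x^2 + 12*x + 3

Solve f'(x) = 0:
  Factor: 3*x^2 + 12*x + 3 = 3*(x^2 + 4*x + 1); x^2 + 4*x + 1 = 0 has no rational roots; quadratic formula: x = (-4 ± √12)/2.
  ⇒ x = -2 - sqrt(3) ≈ -3.7321, -2 + sqrt(3) ≈ -0.2679

f''(x) = 6*x + 12
Second-derivative test at each critical point:
  f''(-3.7321) = -10.3923 < 0 → local maximum
  f''(-0.2679) = 10.3923 > 0 → local minimum

Critical points: x = -2 - sqrt(3) ≈ -3.7321 (local maximum); x = -2 + sqrt(3) ≈ -0.2679 (local minimum)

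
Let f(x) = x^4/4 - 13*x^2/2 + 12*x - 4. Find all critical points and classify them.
f'(x) = x^3 - 13*x + 12

Solve f'(x) = 0:
  Factor: x^3 - 13*x + 12 = (x - 3)*(x - 1)*(x + 4) = 0.
  ⇒ x = -4, 1, 3

f''(x) = 3*x^2 - 13
Second-derivative test at each critical point:
  f''(-4) = 35 > 0 → local minimum
  f''(1) = -10 < 0 → local maximum
  f''(3) = 14 > 0 → local minimum

Critical points: x = -4 (local minimum); x = 1 (local maximum); x = 3 (local minimum)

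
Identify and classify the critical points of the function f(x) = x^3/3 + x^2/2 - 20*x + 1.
f'(x) = x^2 + x - 20

Solve f'(x) = 0:
  Factor: x^2 + x - 20 = (x - 4)*(x + 5) = 0.
  ⇒ x = -5, 4

f''(x) = 2*x + 1
Second-derivative test at each critical point:
  f''(-5) = -9 < 0 → local maximum
  f''(4) = 9 > 0 → local minimum

Critical points: x = -5 (local maximum); x = 4 (local minimum)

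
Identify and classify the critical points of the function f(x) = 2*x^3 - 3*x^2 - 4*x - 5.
f'(x) = 6*x^2 - 6*x - 4

Solve f'(x) = 0:
  Factor: 6*x^2 - 6*x - 4 = 2*(3*x^2 - 3*x - 2); 3*x^2 - 3*x - 2 = 0 has no rational roots; quadratic formula: x = (3 ± √33)/6.
  ⇒ x = 1/2 - sqrt(33)/6 ≈ -0.4574, 1/2 + sqrt(33)/6 ≈ 1.4574

f''(x) = 12*x - 6
Second-derivative test at each critical point:
  f''(-0.4574) = -11.4891 < 0 → local maximum
  f''(1.4574) = 11.4891 > 0 → local minimum

Critical points: x = 1/2 - sqrt(33)/6 ≈ -0.4574 (local maximum); x = 1/2 + sqrt(33)/6 ≈ 1.4574 (local minimum)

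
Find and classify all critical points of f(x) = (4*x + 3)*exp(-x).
f'(x) = (1 - 4*x)*exp(-x)

Solve f'(x) = 0:
  f'(x) = (1 - 4*x)·exp(-x) and exp(-x) > 0 for every x, so f'(x) = 0 ⇔ 1 - 4*x = 0.
  1 - 4*x = 0.
  ⇒ x = 1/4

f''(x) = (4*x - 5)*exp(-x)
Second-derivative test at each critical point:
  f''(1/4) = -3.1152 < 0 → local maximum

Critical points: x = 1/4 (local maximum)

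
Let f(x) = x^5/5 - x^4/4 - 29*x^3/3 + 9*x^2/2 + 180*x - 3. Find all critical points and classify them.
f'(x) = x^4 - x^3 - 29*x^2 + 9*x + 180

Solve f'(x) = 0:
  Factor: x^4 - x^3 - 29*x^2 + 9*x + 180 = (x - 5)*(x - 3)*(x + 3)*(x + 4) = 0.
  ⇒ x = -4, -3, 3, 5

f''(x) = 4*x^3 - 3*x^2 - 58*x + 9
Second-derivative test at each critical point:
  f''(-4) = -63 < 0 → local maximum
  f''(-3) = 48 > 0 → local minimum
  f''(3) = -84 < 0 → local maximum
  f''(5) = 144 > 0 → local minimum

Critical points: x = -4 (local maximum); x = -3 (local minimum); x = 3 (local maximum); x = 5 (local minimum)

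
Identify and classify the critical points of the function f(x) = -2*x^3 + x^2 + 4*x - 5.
f'(x) = -6*x^2 + 2*x + 4

Solve f'(x) = 0:
  Factor: -6*x^2 + 2*x + 4 = -2*(x - 1)*(3*x + 2) = 0.
  ⇒ x = -2/3, 1

f''(x) = 2 - 12*x
Second-derivative test at each critical point:
  f''(-2/3) = 10 > 0 → local minimum
  f''(1) = -10 < 0 → local maximum

Critical points: x = -2/3 (local minimum); x = 1 (local maximum)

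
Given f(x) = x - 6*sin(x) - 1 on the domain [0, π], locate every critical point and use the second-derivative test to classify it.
f'(x) = 1 - 6*cos(x)

Solve f'(x) = 0 on [0, π]:
  f'(x) = 0 ⇔ cos(x) = 1/6, i.e. x = ±arccos(1/6) + 2nπ; keep the solutions lying in [0, π].
  ⇒ x = acos(1/6) ≈ 1.4033

f''(x) = 6*sin(x)
Second-derivative test at each critical point:
  f''(1.4033) = 5.9161 > 0 → local minimum

Critical points: x = acos(1/6) ≈ 1.4033 (local minimum)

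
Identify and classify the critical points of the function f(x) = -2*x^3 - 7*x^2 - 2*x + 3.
f'(x) = -6*x^2 - 14*x - 2

Solve f'(x) = 0:
  Factor: -6*x^2 - 14*x - 2 = -2*(3*x^2 + 7*x + 1); 3*x^2 + 7*x + 1 = 0 has no rational roots; quadratic formula: x = (-7 ± √37)/6.
  ⇒ x = -7/6 - sqrt(37)/6 ≈ -2.1805, -7/6 + sqrt(37)/6 ≈ -0.1529

f''(x) = -12*x - 14
Second-derivative test at each critical point:
  f''(-2.1805) = 12.1655 > 0 → local minimum
  f''(-0.1529) = -12.1655 < 0 → local maximum

Critical points: x = -7/6 - sqrt(37)/6 ≈ -2.1805 (local minimum); x = -7/6 + sqrt(37)/6 ≈ -0.1529 (local maximum)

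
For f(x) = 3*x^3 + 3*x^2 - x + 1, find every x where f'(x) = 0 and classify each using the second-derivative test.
f'(x) = 9*x^2 + 6*x - 1

Solve f'(x) = 0:
  9*x^2 + 6*x - 1 = 0 has no rational roots; quadratic formula: x = (-6 ± √72)/18.
  ⇒ x = -sqrt(2)/3 - 1/3 ≈ -0.8047, -1/3 + sqrt(2)/3 ≈ 0.1381

f''(x) = 18*x + 6
Second-derivative test at each critical point:
  f''(-0.8047) = -8.4853 < 0 → local maximum
  f''(0.1381) = 8.4853 > 0 → local minimum

Critical points: x = -sqrt(2)/3 - 1/3 ≈ -0.8047 (local maximum); x = -1/3 + sqrt(2)/3 ≈ 0.1381 (local minimum)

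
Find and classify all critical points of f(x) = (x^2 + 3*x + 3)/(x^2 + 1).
f'(x) = (-3*x^2 - 4*x + 3)/(x^4 + 2*x^2 + 1)

Solve f'(x) = 0:
  f'(x) = -(3*x^2 + 4*x - 3)/(x^2 + 1)^2; the denominator is positive wherever f is defined, so f'(x) = 0 ⇔ -3*x^2 - 4*x + 3 = 0.
  3*x^2 + 4*x - 3 = 0 has no rational roots; quadratic formula: x = (-4 ± √52)/6.
  ⇒ x = -sqrt(13)/3 - 2/3 ≈ -1.8685, -2/3 + sqrt(13)/3 ≈ 0.5352

f''(x) = 2*(3*x^3 + 6*x^2 - 9*x - 2)/(x^6 + 3*x^4 + 3*x^2 + 1)
Second-derivative test at each critical point:
  f''(-1.8685) = 0.3575 > 0 → local minimum
  f''(0.5352) = -4.3575 < 0 → local maximum

Critical points: x = -sqrt(13)/3 - 2/3 ≈ -1.8685 (local minimum); x = -2/3 + sqrt(13)/3 ≈ 0.5352 (local maximum)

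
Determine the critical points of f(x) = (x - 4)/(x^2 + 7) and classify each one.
f'(x) = (x^2 - 2*x*(x - 4) + 7)/(x^2 + 7)^2

Solve f'(x) = 0:
  f'(x) = -(x^2 - 8*x - 7)/(x^2 + 7)^2; the denominator is positive wherever f is defined, so f'(x) = 0 ⇔ -x^2 + 8*x + 7 = 0.
  x^2 - 8*x - 7 = 0 has no rational roots; quadratic formula: x = (8 ± √92)/2.
  ⇒ x = 4 - sqrt(23) ≈ -0.7958, 4 + sqrt(23) ≈ 8.7958

f''(x) = 2*(4*x^2*(x - 4) + (4 - 3*x)*(x^2 + 7))/(x^2 + 7)^3
Second-derivative test at each critical point:
  f''(-0.7958) = 0.1646 > 0 → local minimum
  f''(8.7958) = -0.0013 < 0 → local maximum

Critical points: x = 4 - sqrt(23) ≈ -0.7958 (local minimum); x = 4 + sqrt(23) ≈ 8.7958 (local maximum)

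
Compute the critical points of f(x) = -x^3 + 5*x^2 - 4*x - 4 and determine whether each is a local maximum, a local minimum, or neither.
f'(x) = -3*x^2 + 10*x - 4

Solve f'(x) = 0:
  3*x^2 - 10*x + 4 = 0 has no rational roots; quadratic formula: x = (10 ± √52)/6.
  ⇒ x = 5/3 - sqrt(13)/3 ≈ 0.4648, sqrt(13)/3 + 5/3 ≈ 2.8685

f''(x) = 10 - 6*x
Second-derivative test at each critical point:
  f''(0.4648) = 7.2111 > 0 → local minimum
  f''(2.8685) = -7.2111 < 0 → local maximum

Critical points: x = 5/3 - sqrt(13)/3 ≈ 0.4648 (local minimum); x = sqrt(13)/3 + 5/3 ≈ 2.8685 (local maximum)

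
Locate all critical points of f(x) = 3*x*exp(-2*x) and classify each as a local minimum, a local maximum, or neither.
f'(x) = 3*(1 - 2*x)*exp(-2*x)

Solve f'(x) = 0:
  f'(x) = (3 - 6*x)·exp(-2*x) and exp(-2*x) > 0 for every x, so f'(x) = 0 ⇔ 3 - 6*x = 0.
  Factor: 3 - 6*x = -3*(2*x - 1) = 0.
  ⇒ x = 1/2

f''(x) = 12*(x - 1)*exp(-2*x)
Second-derivative test at each critical point:
  f''(1/2) = -2.2073 < 0 → local maximum

Critical points: x = 1/2 (local maximum)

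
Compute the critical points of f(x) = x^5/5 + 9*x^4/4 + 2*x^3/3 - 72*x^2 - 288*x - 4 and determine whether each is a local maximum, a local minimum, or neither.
f'(x) = x^4 + 9*x^3 + 2*x^2 - 144*x - 288

Solve f'(x) = 0:
  Factor: x^4 + 9*x^3 + 2*x^2 - 144*x - 288 = (x - 4)*(x + 3)*(x + 4)*(x + 6) = 0.
  ⇒ x = -6, -4, -3, 4

f''(x) = 4*x^3 + 27*x^2 + 4*x - 144
Second-derivative test at each critical point:
  f''(-6) = -60 < 0 → local maximum
  f''(-4) = 16 > 0 → local minimum
  f''(-3) = -21 < 0 → local maximum
  f''(4) = 560 > 0 → local minimum

Critical points: x = -6 (local maximum); x = -4 (local minimum); x = -3 (local maximum); x = 4 (local minimum)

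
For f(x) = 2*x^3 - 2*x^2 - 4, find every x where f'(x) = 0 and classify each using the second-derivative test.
f'(x) = 2*x*(3*x - 2)

Solve f'(x) = 0:
  Factor: 6*x^2 - 4*x = 2*x*(3*x - 2) = 0.
  ⇒ x = 0, 2/3

f''(x) = 12*x - 4
Second-derivative test at each critical point:
  f''(0) = -4 < 0 → local maximum
  f''(2/3) = 4 > 0 → local minimum

Critical points: x = 0 (local maximum); x = 2/3 (local minimum)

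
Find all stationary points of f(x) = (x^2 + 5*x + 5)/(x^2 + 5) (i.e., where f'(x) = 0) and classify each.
f'(x) = 5*(5 - x^2)/(x^4 + 10*x^2 + 25)

Solve f'(x) = 0:
  f'(x) = -5*(x^2 - 5)/(x^2 + 5)^2; the denominator is positive wherever f is defined, so f'(x) = 0 ⇔ 25 - 5*x^2 = 0.
  Factor: 25 - 5*x^2 = -5*(x^2 - 5); x^2 - 5 = 0 has no rational roots; quadratic formula: x = (0 ± √20)/2.
  ⇒ x = -sqrt(5) ≈ -2.2361, sqrt(5) ≈ 2.2361

f''(x) = 10*x*(x^2 - 15)/(x^6 + 15*x^4 + 75*x^2 + 125)
Second-derivative test at each critical point:
  f''(-2.2361) = 0.2236 > 0 → local minimum
  f''(2.2361) = -0.2236 < 0 → local maximum

Critical points: x = -sqrt(5) ≈ -2.2361 (local minimum); x = sqrt(5) ≈ 2.2361 (local maximum)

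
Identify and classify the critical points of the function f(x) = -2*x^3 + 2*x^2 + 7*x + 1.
f'(x) = -6*x^2 + 4*x + 7

Solve f'(x) = 0:
  6*x^2 - 4*x - 7 = 0 has no rational roots; quadratic formula: x = (4 ± √184)/12.
  ⇒ x = 1/3 - sqrt(46)/6 ≈ -0.7971, 1/3 + sqrt(46)/6 ≈ 1.4637

f''(x) = 4 - 12*x
Second-derivative test at each critical point:
  f''(-0.7971) = 13.5647 > 0 → local minimum
  f''(1.4637) = -13.5647 < 0 → local maximum

Critical points: x = 1/3 - sqrt(46)/6 ≈ -0.7971 (local minimum); x = 1/3 + sqrt(46)/6 ≈ 1.4637 (local maximum)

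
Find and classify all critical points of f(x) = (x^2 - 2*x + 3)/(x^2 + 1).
f'(x) = 2*(x^2 - 2*x - 1)/(x^4 + 2*x^2 + 1)

Solve f'(x) = 0:
  f'(x) = 2*(x^2 - 2*x - 1)/(x^2 + 1)^2; the denominator is positive wherever f is defined, so f'(x) = 0 ⇔ 2*x^2 - 4*x - 2 = 0.
  Factor: 2*x^2 - 4*x - 2 = 2*(x^2 - 2*x - 1); x^2 - 2*x - 1 = 0 has no rational roots; quadratic formula: x = (2 ± √8)/2.
  ⇒ x = 1 - sqrt(2) ≈ -0.4142, 1 + sqrt(2) ≈ 2.4142

f''(x) = 4*(-x^3 + 3*x^2 + 3*x - 1)/(x^6 + 3*x^4 + 3*x^2 + 1)
Second-derivative test at each critical point:
  f''(-0.4142) = -4.1213 < 0 → local maximum
  f''(2.4142) = 0.1213 > 0 → local minimum

Critical points: x = 1 - sqrt(2) ≈ -0.4142 (local maximum); x = 1 + sqrt(2) ≈ 2.4142 (local minimum)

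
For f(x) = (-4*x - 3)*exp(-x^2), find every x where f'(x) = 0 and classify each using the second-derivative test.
f'(x) = 2*(x*(4*x + 3) - 2)*exp(-x^2)

Solve f'(x) = 0:
  f'(x) = (8*x^2 + 6*x - 4)·exp(-x^2) and exp(-x^2) > 0 for every x, so f'(x) = 0 ⇔ 8*x^2 + 6*x - 4 = 0.
  Factor: 8*x^2 + 6*x - 4 = 2*(4*x^2 + 3*x - 2); 4*x^2 + 3*x - 2 = 0 has no rational roots; quadratic formula: x = (-3 ± √41)/8.
  ⇒ x = -sqrt(41)/8 - 3/8 ≈ -1.1754, -3/8 + sqrt(41)/8 ≈ 0.4254

f''(x) = 2*(-8*x^3 - 6*x^2 + 12*x + 3)*exp(-x^2)
Second-derivative test at each critical point:
  f''(-1.1754) = -3.2168 < 0 → local maximum
  f''(0.4254) = 10.6864 > 0 → local minimum

Critical points: x = -sqrt(41)/8 - 3/8 ≈ -1.1754 (local maximum); x = -3/8 + sqrt(41)/8 ≈ 0.4254 (local minimum)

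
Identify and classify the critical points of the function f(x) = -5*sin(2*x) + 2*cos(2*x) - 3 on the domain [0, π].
f'(x) = -4*sin(2*x) - 10*cos(2*x)

Solve f'(x) = 0 on [0, π]:
  f'(x) = 0 ⇔ -5*cos(2*x) = 2*sin(2*x) ⇔ tan(2*x) = -5/2, i.e. 2*x = arctan(-5/2) + nπ; keep the solutions lying in [0, π].
  ⇒ x = -atan(5/2)/2 + pi/2 ≈ 0.9757, pi - atan(5/2)/2 ≈ 2.5464

f''(x) = 20*sin(2*x) - 8*cos(2*x)
Second-derivative test at each critical point:
  f''(0.9757) = 21.5407 > 0 → local minimum
  f''(2.5464) = -21.5407 < 0 → local maximum

Critical points: x = -atan(5/2)/2 + pi/2 ≈ 0.9757 (local minimum); x = pi - atan(5/2)/2 ≈ 2.5464 (local maximum)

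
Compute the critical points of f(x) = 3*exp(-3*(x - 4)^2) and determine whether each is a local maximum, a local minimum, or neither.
f'(x) = 18*(4 - x)*exp(-3*(x - 4)^2)

Solve f'(x) = 0:
  f'(x) = (72 - 18*x)·exp(-3*(x - 4)^2) and exp(-3*(x - 4)^2) > 0 for every x, so f'(x) = 0 ⇔ 72 - 18*x = 0.
  Factor: 72 - 18*x = -18*(x - 4) = 0.
  ⇒ x = 4

f''(x) = 18*(6*(x - 4)^2 - 1)*exp(-3*(x - 4)^2)
Second-derivative test at each critical point:
  f''(4) = -18 < 0 → local maximum

Critical points: x = 4 (local maximum)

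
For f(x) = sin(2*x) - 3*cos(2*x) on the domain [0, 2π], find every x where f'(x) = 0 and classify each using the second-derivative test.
f'(x) = 6*sin(2*x) + 2*cos(2*x)

Solve f'(x) = 0 on [0, 2π]:
  f'(x) = 0 ⇔ cos(2*x) = -3*sin(2*x) ⇔ tan(2*x) = -1/3, i.e. 2*x = arctan(-1/3) + nπ; keep the solutions lying in [0, 2π].
  ⇒ x = -atan(1/3)/2 + pi/2 ≈ 1.4099, pi - atan(1/3)/2 ≈ 2.9807, -atan(1/3)/2 + 3*pi/2 ≈ 4.5515, -atan(1/3)/2 + 2*pi ≈ 6.1223

f''(x) = -4*sin(2*x) + 12*cos(2*x)
Second-derivative test at each critical point:
  f''(1.4099) = -12.6491 < 0 → local maximum
  f''(2.9807) = 12.6491 > 0 → local minimum
  f''(4.5515) = -12.6491 < 0 → local maximum
  f''(6.1223) = 12.6491 > 0 → local minimum

Critical points: x = -atan(1/3)/2 + pi/2 ≈ 1.4099 (local maximum); x = pi - atan(1/3)/2 ≈ 2.9807 (local minimum); x = -atan(1/3)/2 + 3*pi/2 ≈ 4.5515 (local maximum); x = -atan(1/3)/2 + 2*pi ≈ 6.1223 (local minimum)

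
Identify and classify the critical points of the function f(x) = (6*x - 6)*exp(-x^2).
f'(x) = 6*(-2*x*(x - 1) + 1)*exp(-x^2)

Solve f'(x) = 0:
  f'(x) = (-12*x^2 + 12*x + 6)·exp(-x^2) and exp(-x^2) > 0 for every x, so f'(x) = 0 ⇔ -12*x^2 + 12*x + 6 = 0.
  Factor: -12*x^2 + 12*x + 6 = -6*(2*x^2 - 2*x - 1); 2*x^2 - 2*x - 1 = 0 has no rational roots; quadratic formula: x = (2 ± √12)/4.
  ⇒ x = 1/2 - sqrt(3)/2 ≈ -0.3660, 1/2 + sqrt(3)/2 ≈ 1.3660

f''(x) = 12*(2*x^2*(x - 1) - 3*x + 1)*exp(-x^2)
Second-derivative test at each critical point:
  f''(-0.3660) = 18.1785 > 0 → local minimum
  f''(1.3660) = -3.2162 < 0 → local maximum

Critical points: x = 1/2 - sqrt(3)/2 ≈ -0.3660 (local minimum); x = 1/2 + sqrt(3)/2 ≈ 1.3660 (local maximum)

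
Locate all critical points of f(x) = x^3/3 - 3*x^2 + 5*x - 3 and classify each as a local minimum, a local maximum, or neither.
f'(x) = x^2 - 6*x + 5

Solve f'(x) = 0:
  Factor: x^2 - 6*x + 5 = (x - 5)*(x - 1) = 0.
  ⇒ x = 1, 5

f''(x) = 2*x - 6
Second-derivative test at each critical point:
  f''(1) = -4 < 0 → local maximum
  f''(5) = 4 > 0 → local minimum

Critical points: x = 1 (local maximum); x = 5 (local minimum)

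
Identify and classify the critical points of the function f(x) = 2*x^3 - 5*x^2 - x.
f'(x) = 6*x^2 - 10*x - 1

Solve f'(x) = 0:
  6*x^2 - 10*x - 1 = 0 has no rational roots; quadratic formula: x = (10 ± √124)/12.
  ⇒ x = 5/6 - sqrt(31)/6 ≈ -0.0946, 5/6 + sqrt(31)/6 ≈ 1.7613

f''(x) = 12*x - 10
Second-derivative test at each critical point:
  f''(-0.0946) = -11.1355 < 0 → local maximum
  f''(1.7613) = 11.1355 > 0 → local minimum

Critical points: x = 5/6 - sqrt(31)/6 ≈ -0.0946 (local maximum); x = 5/6 + sqrt(31)/6 ≈ 1.7613 (local minimum)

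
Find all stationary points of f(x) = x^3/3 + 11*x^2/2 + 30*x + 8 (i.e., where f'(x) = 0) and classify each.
f'(x) = x^2 + 11*x + 30

Solve f'(x) = 0:
  Factor: x^2 + 11*x + 30 = (x + 5)*(x + 6) = 0.
  ⇒ x = -6, -5

f''(x) = 2*x + 11
Second-derivative test at each critical point:
  f''(-6) = -1 < 0 → local maximum
  f''(-5) = 1 > 0 → local minimum

Critical points: x = -6 (local maximum); x = -5 (local minimum)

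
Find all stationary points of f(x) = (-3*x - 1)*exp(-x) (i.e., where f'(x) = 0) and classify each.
f'(x) = (3*x - 2)*exp(-x)

Solve f'(x) = 0:
  f'(x) = (3*x - 2)·exp(-x) and exp(-x) > 0 for every x, so f'(x) = 0 ⇔ 3*x - 2 = 0.
  3*x - 2 = 0.
  ⇒ x = 2/3

f''(x) = (5 - 3*x)*exp(-x)
Second-derivative test at each critical point:
  f''(2/3) = 1.5403 > 0 → local minimum

Critical points: x = 2/3 (local minimum)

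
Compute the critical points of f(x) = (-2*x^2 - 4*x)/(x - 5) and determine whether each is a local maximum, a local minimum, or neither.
f'(x) = 2*(-x^2 + 10*x + 10)/(x^2 - 10*x + 25)

Solve f'(x) = 0:
  f'(x) = -2*(x^2 - 10*x - 10)/(x - 5)^2; the denominator is positive wherever f is defined, so f'(x) = 0 ⇔ -2*x^2 + 20*x + 20 = 0.
  Factor: -2*x^2 + 20*x + 20 = -2*(x^2 - 10*x - 10); x^2 - 10*x - 10 = 0 has no rational roots; quadratic formula: x = (10 ± √140)/2.
  ⇒ x = 5 - sqrt(35) ≈ -0.9161, 5 + sqrt(35) ≈ 10.9161

f''(x) = -140/(x^3 - 15*x^2 + 75*x - 125)
Second-derivative test at each critical point:
  f''(-0.9161) = 0.6761 > 0 → local minimum
  f''(10.9161) = -0.6761 < 0 → local maximum

Critical points: x = 5 - sqrt(35) ≈ -0.9161 (local minimum); x = 5 + sqrt(35) ≈ 10.9161 (local maximum)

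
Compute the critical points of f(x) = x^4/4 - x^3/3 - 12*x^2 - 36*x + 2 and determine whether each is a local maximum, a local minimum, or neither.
f'(x) = x^3 - x^2 - 24*x - 36

Solve f'(x) = 0:
  Factor: x^3 - x^2 - 24*x - 36 = (x - 6)*(x + 2)*(x + 3) = 0.
  ⇒ x = -3, -2, 6

f''(x) = 3*x^2 - 2*x - 24
Second-derivative test at each critical point:
  f''(-3) = 9 > 0 → local minimum
  f''(-2) = -8 < 0 → local maximum
  f''(6) = 72 > 0 → local minimum

Critical points: x = -3 (local minimum); x = -2 (local maximum); x = 6 (local minimum)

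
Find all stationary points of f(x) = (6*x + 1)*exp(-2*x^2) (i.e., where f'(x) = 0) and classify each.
f'(x) = 2*(-2*x*(6*x + 1) + 3)*exp(-2*x^2)

Solve f'(x) = 0:
  f'(x) = (-24*x^2 - 4*x + 6)·exp(-2*x^2) and exp(-2*x^2) > 0 for every x, so f'(x) = 0 ⇔ -24*x^2 - 4*x + 6 = 0.
  Factor: -24*x^2 - 4*x + 6 = -2*(12*x^2 + 2*x - 3); 12*x^2 + 2*x - 3 = 0 has no rational roots; quadratic formula: x = (-2 ± √148)/24.
  ⇒ x = -sqrt(37)/12 - 1/12 ≈ -0.5902, -1/12 + sqrt(37)/12 ≈ 0.4236

f''(x) = 4*(4*x^2*(6*x + 1) - 18*x - 1)*exp(-2*x^2)
Second-derivative test at each critical point:
  f''(-0.5902) = 12.1219 > 0 → local minimum
  f''(0.4236) = -16.9954 < 0 → local maximum

Critical points: x = -sqrt(37)/12 - 1/12 ≈ -0.5902 (local minimum); x = -1/12 + sqrt(37)/12 ≈ 0.4236 (local maximum)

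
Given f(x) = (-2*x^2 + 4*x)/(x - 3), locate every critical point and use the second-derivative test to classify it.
f'(x) = 2*(-x^2 + 6*x - 6)/(x^2 - 6*x + 9)

Solve f'(x) = 0:
  f'(x) = -2*(x^2 - 6*x + 6)/(x - 3)^2; the denominator is positive wherever f is defined, so f'(x) = 0 ⇔ -2*x^2 + 12*x - 12 = 0.
  Factor: -2*x^2 + 12*x - 12 = -2*(x^2 - 6*x + 6); x^2 - 6*x + 6 = 0 has no rational roots; quadratic formula: x = (6 ± √12)/2.
  ⇒ x = 3 - sqrt(3) ≈ 1.2679, sqrt(3) + 3 ≈ 4.7321

f''(x) = -12/(x^3 - 9*x^2 + 27*x - 27)
Second-derivative test at each critical point:
  f''(1.2679) = 2.3094 > 0 → local minimum
  f''(4.7321) = -2.3094 < 0 → local maximum

Critical points: x = 3 - sqrt(3) ≈ 1.2679 (local minimum); x = sqrt(3) + 3 ≈ 4.7321 (local maximum)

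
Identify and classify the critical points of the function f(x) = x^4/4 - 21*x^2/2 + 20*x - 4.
f'(x) = x^3 - 21*x + 20

Solve f'(x) = 0:
  Factor: x^3 - 21*x + 20 = (x - 4)*(x - 1)*(x + 5) = 0.
  ⇒ x = -5, 1, 4

f''(x) = 3*x^2 - 21
Second-derivative test at each critical point:
  f''(-5) = 54 > 0 → local minimum
  f''(1) = -18 < 0 → local maximum
  f''(4) = 27 > 0 → local minimum

Critical points: x = -5 (local minimum); x = 1 (local maximum); x = 4 (local minimum)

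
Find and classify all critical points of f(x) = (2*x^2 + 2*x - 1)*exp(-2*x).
f'(x) = 4*(1 - x^2)*exp(-2*x)

Solve f'(x) = 0:
  f'(x) = (4 - 4*x^2)·exp(-2*x) and exp(-2*x) > 0 for every x, so f'(x) = 0 ⇔ 4 - 4*x^2 = 0.
  Factor: 4 - 4*x^2 = -4*(x - 1)*(x + 1) = 0.
  ⇒ x = -1, 1

f''(x) = 8*(x^2 - x - 1)*exp(-2*x)
Second-derivative test at each critical point:
  f''(-1) = 59.1124 > 0 → local minimum
  f''(1) = -1.0827 < 0 → local maximum

Critical points: x = -1 (local minimum); x = 1 (local maximum)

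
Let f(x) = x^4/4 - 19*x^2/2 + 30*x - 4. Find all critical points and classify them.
f'(x) = x^3 - 19*x + 30

Solve f'(x) = 0:
  Factor: x^3 - 19*x + 30 = (x - 3)*(x - 2)*(x + 5) = 0.
  ⇒ x = -5, 2, 3

f''(x) = 3*x^2 - 19
Second-derivative test at each critical point:
  f''(-5) = 56 > 0 → local minimum
  f''(2) = -7 < 0 → local maximum
  f''(3) = 8 > 0 → local minimum

Critical points: x = -5 (local minimum); x = 2 (local maximum); x = 3 (local minimum)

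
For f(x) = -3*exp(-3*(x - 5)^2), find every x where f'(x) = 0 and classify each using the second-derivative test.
f'(x) = 18*(x - 5)*exp(-3*(x - 5)^2)

Solve f'(x) = 0:
  f'(x) = (18*x - 90)·exp(-3*(x - 5)^2) and exp(-3*(x - 5)^2) > 0 for every x, so f'(x) = 0 ⇔ 18*x - 90 = 0.
  Factor: 18*x - 90 = 18*(x - 5) = 0.
  ⇒ x = 5

f''(x) = 18*(1 - 6*(x - 5)^2)*exp(-3*(x - 5)^2)
Second-derivative test at each critical point:
  f''(5) = 18 > 0 → local minimum

Critical points: x = 5 (local minimum)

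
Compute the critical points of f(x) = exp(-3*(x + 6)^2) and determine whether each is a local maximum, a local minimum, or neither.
f'(x) = 6*(-x - 6)*exp(-3*(x + 6)^2)

Solve f'(x) = 0:
  f'(x) = (-6*x - 36)·exp(-3*(x + 6)^2) and exp(-3*(x + 6)^2) > 0 for every x, so f'(x) = 0 ⇔ -6*x - 36 = 0.
  Factor: -6*x - 36 = -6*(x + 6) = 0.
  ⇒ x = -6

f''(x) = 6*(6*(x + 6)^2 - 1)*exp(-3*(x + 6)^2)
Second-derivative test at each critical point:
  f''(-6) = -6 < 0 → local maximum

Critical points: x = -6 (local maximum)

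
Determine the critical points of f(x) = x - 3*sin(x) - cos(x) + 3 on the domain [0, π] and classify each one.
f'(x) = sin(x) - 3*cos(x) + 1

Solve f'(x) = 0 on [0, π]:
  f'(x) = 0 ⇔ sin(x) - 3*cos(x) = -1. Write the left side as R·cos(x + φ) with R = √((-3)² + (-1)²) = sqrt(10), cos φ = -3*sqrt(10)/10, sin φ = -sqrt(10)/10; then cos(x + φ) = -sqrt(10)/10. Solve for x and keep the solutions lying in [0, π].
  ⇒ x = atan(4/3) ≈ 0.9273

f''(x) = 3*sin(x) + cos(x)
Second-derivative test at each critical point:
  f''(0.9273) = 3 > 0 → local minimum

Critical points: x = atan(4/3) ≈ 0.9273 (local minimum)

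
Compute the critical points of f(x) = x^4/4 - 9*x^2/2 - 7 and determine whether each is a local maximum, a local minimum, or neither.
f'(x) = x*(x^2 - 9)

Solve f'(x) = 0:
  Factor: x^3 - 9*x = x*(x - 3)*(x + 3) = 0.
  ⇒ x = -3, 0, 3

f''(x) = 3*x^2 - 9
Second-derivative test at each critical point:
  f''(-3) = 18 > 0 → local minimum
  f''(0) = -9 < 0 → local maximum
  f''(3) = 18 > 0 → local minimum

Critical points: x = -3 (local minimum); x = 0 (local maximum); x = 3 (local minimum)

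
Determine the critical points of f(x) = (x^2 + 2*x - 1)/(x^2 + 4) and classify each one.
f'(x) = 2*(-x^2 + 5*x + 4)/(x^4 + 8*x^2 + 16)

Solve f'(x) = 0:
  f'(x) = -2*(x^2 - 5*x - 4)/(x^2 + 4)^2; the denominator is positive wherever f is defined, so f'(x) = 0 ⇔ -2*x^2 + 10*x + 8 = 0.
  Factor: -2*x^2 + 10*x + 8 = -2*(x^2 - 5*x - 4); x^2 - 5*x - 4 = 0 has no rational roots; quadratic formula: x = (5 ± √41)/2.
  ⇒ x = 5/2 - sqrt(41)/2 ≈ -0.7016, 5/2 + sqrt(41)/2 ≈ 5.7016

f''(x) = 2*(2*x^3 - 15*x^2 - 24*x + 20)/(x^6 + 12*x^4 + 48*x^2 + 64)
Second-derivative test at each critical point:
  f''(-0.7016) = 0.6346 > 0 → local minimum
  f''(5.7016) = -0.0096 < 0 → local maximum

Critical points: x = 5/2 - sqrt(41)/2 ≈ -0.7016 (local minimum); x = 5/2 + sqrt(41)/2 ≈ 5.7016 (local maximum)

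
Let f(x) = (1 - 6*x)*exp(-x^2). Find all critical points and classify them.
f'(x) = 2*(x*(6*x - 1) - 3)*exp(-x^2)

Solve f'(x) = 0:
  f'(x) = (12*x^2 - 2*x - 6)·exp(-x^2) and exp(-x^2) > 0 for every x, so f'(x) = 0 ⇔ 12*x^2 - 2*x - 6 = 0.
  Factor: 12*x^2 - 2*x - 6 = 2*(6*x^2 - x - 3); 6*x^2 - x - 3 = 0 has no rational roots; quadratic formula: x = (1 ± √73)/12.
  ⇒ x = 1/12 - sqrt(73)/12 ≈ -0.6287, 1/12 + sqrt(73)/12 ≈ 0.7953

f''(x) = 2*(2*x^2*(1 - 6*x) + 18*x - 1)*exp(-x^2)
Second-derivative test at each critical point:
  f''(-0.6287) = -11.5093 < 0 → local maximum
  f''(0.7953) = 9.0777 > 0 → local minimum

Critical points: x = 1/12 - sqrt(73)/12 ≈ -0.6287 (local maximum); x = 1/12 + sqrt(73)/12 ≈ 0.7953 (local minimum)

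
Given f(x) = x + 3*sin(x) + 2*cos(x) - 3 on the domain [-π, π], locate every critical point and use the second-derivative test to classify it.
f'(x) = -2*sin(x) + 3*cos(x) + 1

Solve f'(x) = 0 on [-π, π]:
  f'(x) = 0 ⇔ -2*sin(x) + 3*cos(x) = -1. Write the left side as R·cos(x + φ) with R = √(3² + 2²) = sqrt(13), cos φ = 3*sqrt(13)/13, sin φ = 2*sqrt(13)/13; then cos(x + φ) = -sqrt(13)/13. Solve for x and keep the solutions lying in [-π, π].
  ⇒ x = -pi + atan((2 - 6*sqrt(3))/(-4*sqrt(3) - 3)) ≈ -2.4398, atan((2 + 6*sqrt(3))/(-3 + 4*sqrt(3))) ≈ 1.2638

f''(x) = -3*sin(x) - 2*cos(x)
Second-derivative test at each critical point:
  f''(-2.4398) = 3.4641 > 0 → local minimum
  f''(1.2638) = -3.4641 < 0 → local maximum

Critical points: x = -pi + atan((2 - 6*sqrt(3))/(-4*sqrt(3) - 3)) ≈ -2.4398 (local minimum); x = atan((2 + 6*sqrt(3))/(-3 + 4*sqrt(3))) ≈ 1.2638 (local maximum)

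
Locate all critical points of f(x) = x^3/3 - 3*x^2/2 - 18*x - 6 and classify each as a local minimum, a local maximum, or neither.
f'(x) = x^2 - 3*x - 18

Solve f'(x) = 0:
  Factor: x^2 - 3*x - 18 = (x - 6)*(x + 3) = 0.
  ⇒ x = -3, 6

f''(x) = 2*x - 3
Second-derivative test at each critical point:
  f''(-3) = -9 < 0 → local maximum
  f''(6) = 9 > 0 → local minimum

Critical points: x = -3 (local maximum); x = 6 (local minimum)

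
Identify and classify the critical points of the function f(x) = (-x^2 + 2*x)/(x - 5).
f'(x) = (-x^2 + 10*x - 10)/(x^2 - 10*x + 25)

Solve f'(x) = 0:
  f'(x) = -(x^2 - 10*x + 10)/(x - 5)^2; the denominator is positive wherever f is defined, so f'(x) = 0 ⇔ -x^2 + 10*x - 10 = 0.
  x^2 - 10*x + 10 = 0 has no rational roots; quadratic formula: x = (10 ± √60)/2.
  ⇒ x = 5 - sqrt(15) ≈ 1.1270, sqrt(15) + 5 ≈ 8.8730

f''(x) = -30/(x^3 - 15*x^2 + 75*x - 125)
Second-derivative test at each critical point:
  f''(1.1270) = 0.5164 > 0 → local minimum
  f''(8.8730) = -0.5164 < 0 → local maximum

Critical points: x = 5 - sqrt(15) ≈ 1.1270 (local minimum); x = sqrt(15) + 5 ≈ 8.8730 (local maximum)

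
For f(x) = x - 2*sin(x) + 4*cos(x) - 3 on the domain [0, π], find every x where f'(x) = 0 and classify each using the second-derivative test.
f'(x) = -4*sin(x) - 2*cos(x) + 1

Solve f'(x) = 0 on [0, π]:
  f'(x) = 0 ⇔ -4*sin(x) - 2*cos(x) = -1. Write the left side as R·cos(x + φ) with R = √((-2)² + 4²) = 2*sqrt(5), cos φ = -sqrt(5)/5, sin φ = 2*sqrt(5)/5; then cos(x + φ) = -sqrt(5)/10. Solve for x and keep the solutions lying in [0, π].
  ⇒ x = atan((2 + sqrt(19))/(1 - 2*sqrt(19))) + pi ≈ 2.4524

f''(x) = 2*sin(x) - 4*cos(x)
Second-derivative test at each critical point:
  f''(2.4524) = 4.3589 > 0 → local minimum

Critical points: x = atan((2 + sqrt(19))/(1 - 2*sqrt(19))) + pi ≈ 2.4524 (local minimum)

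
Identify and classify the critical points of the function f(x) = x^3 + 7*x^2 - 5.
f'(x) = x*(3*x + 14)

Solve f'(x) = 0:
  Factor: 3*x^2 + 14*x = x*(3*x + 14) = 0.
  ⇒ x = -14/3, 0

f''(x) = 6*x + 14
Second-derivative test at each critical point:
  f''(-14/3) = -14 < 0 → local maximum
  f''(0) = 14 > 0 → local minimum

Critical points: x = -14/3 (local maximum); x = 0 (local minimum)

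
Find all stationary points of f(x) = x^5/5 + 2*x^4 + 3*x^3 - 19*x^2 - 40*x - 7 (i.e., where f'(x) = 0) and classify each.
f'(x) = x^4 + 8*x^3 + 9*x^2 - 38*x - 40

Solve f'(x) = 0:
  Factor: x^4 + 8*x^3 + 9*x^2 - 38*x - 40 = (x - 2)*(x + 1)*(x + 4)*(x + 5) = 0.
  ⇒ x = -5, -4, -1, 2

f''(x) = 4*x^3 + 24*x^2 + 18*x - 38
Second-derivative test at each critical point:
  f''(-5) = -28 < 0 → local maximum
  f''(-4) = 18 > 0 → local minimum
  f''(-1) = -36 < 0 → local maximum
  f''(2) = 126 > 0 → local minimum

Critical points: x = -5 (local maximum); x = -4 (local minimum); x = -1 (local maximum); x = 2 (local minimum)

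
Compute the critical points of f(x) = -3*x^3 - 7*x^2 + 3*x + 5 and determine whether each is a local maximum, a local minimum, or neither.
f'(x) = -9*x^2 - 14*x + 3

Solve f'(x) = 0:
  9*x^2 + 14*x - 3 = 0 has no rational roots; quadratic formula: x = (-14 ± √304)/18.
  ⇒ x = -2*sqrt(19)/9 - 7/9 ≈ -1.7464, -7/9 + 2*sqrt(19)/9 ≈ 0.1909

f''(x) = -18*x - 14
Second-derivative test at each critical point:
  f''(-1.7464) = 17.4356 > 0 → local minimum
  f''(0.1909) = -17.4356 < 0 → local maximum

Critical points: x = -2*sqrt(19)/9 - 7/9 ≈ -1.7464 (local minimum); x = -7/9 + 2*sqrt(19)/9 ≈ 0.1909 (local maximum)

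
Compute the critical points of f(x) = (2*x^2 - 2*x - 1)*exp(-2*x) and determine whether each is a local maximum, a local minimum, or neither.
f'(x) = 4*x*(2 - x)*exp(-2*x)

Solve f'(x) = 0:
  f'(x) = (-4*x^2 + 8*x)·exp(-2*x) and exp(-2*x) > 0 for every x, so f'(x) = 0 ⇔ -4*x^2 + 8*x = 0.
  Factor: -4*x^2 + 8*x = -4*x*(x - 2) = 0.
  ⇒ x = 0, 2

f''(x) = 8*(x^2 - 3*x + 1)*exp(-2*x)
Second-derivative test at each critical point:
  f''(0) = 8 > 0 → local minimum
  f''(2) = -0.1465 < 0 → local maximum

Critical points: x = 0 (local minimum); x = 2 (local maximum)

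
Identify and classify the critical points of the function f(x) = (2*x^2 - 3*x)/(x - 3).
f'(x) = (2*x^2 - 12*x + 9)/(x^2 - 6*x + 9)

Solve f'(x) = 0:
  f'(x) = (2*x^2 - 12*x + 9)/(x - 3)^2; the denominator is positive wherever f is defined, so f'(x) = 0 ⇔ 2*x^2 - 12*x + 9 = 0.
  2*x^2 - 12*x + 9 = 0 has no rational roots; quadratic formula: x = (12 ± √72)/4.
  ⇒ x = 3 - 3*sqrt(2)/2 ≈ 0.8787, 3*sqrt(2)/2 + 3 ≈ 5.1213

f''(x) = 18/(x^3 - 9*x^2 + 27*x - 27)
Second-derivative test at each critical point:
  f''(0.8787) = -1.8856 < 0 → local maximum
  f''(5.1213) = 1.8856 > 0 → local minimum

Critical points: x = 3 - 3*sqrt(2)/2 ≈ 0.8787 (local maximum); x = 3*sqrt(2)/2 + 3 ≈ 5.1213 (local minimum)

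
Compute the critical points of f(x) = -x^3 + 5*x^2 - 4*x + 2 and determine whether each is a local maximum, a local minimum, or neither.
f'(x) = -3*x^2 + 10*x - 4

Solve f'(x) = 0:
  3*x^2 - 10*x + 4 = 0 has no rational roots; quadratic formula: x = (10 ± √52)/6.
  ⇒ x = 5/3 - sqrt(13)/3 ≈ 0.4648, sqrt(13)/3 + 5/3 ≈ 2.8685

f''(x) = 10 - 6*x
Second-derivative test at each critical point:
  f''(0.4648) = 7.2111 > 0 → local minimum
  f''(2.8685) = -7.2111 < 0 → local maximum

Critical points: x = 5/3 - sqrt(13)/3 ≈ 0.4648 (local minimum); x = sqrt(13)/3 + 5/3 ≈ 2.8685 (local maximum)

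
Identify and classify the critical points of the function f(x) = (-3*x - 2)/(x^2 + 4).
f'(x) = (3*x^2 + 4*x - 12)/(x^4 + 8*x^2 + 16)

Solve f'(x) = 0:
  f'(x) = (3*x^2 + 4*x - 12)/(x^2 + 4)^2; the denominator is positive wherever f is defined, so f'(x) = 0 ⇔ 3*x^2 + 4*x - 12 = 0.
  3*x^2 + 4*x - 12 = 0 has no rational roots; quadratic formula: x = (-4 ± √160)/6.
  ⇒ x = -2*sqrt(10)/3 - 2/3 ≈ -2.7749, -2/3 + 2*sqrt(10)/3 ≈ 1.4415

f''(x) = 2*(-4*x^2*(3*x + 2) + (9*x + 2)*(x^2 + 4))/(x^2 + 4)^3
Second-derivative test at each critical point:
  f''(-2.7749) = -0.0924 < 0 → local maximum
  f''(1.4415) = 0.3424 > 0 → local minimum

Critical points: x = -2*sqrt(10)/3 - 2/3 ≈ -2.7749 (local maximum); x = -2/3 + 2*sqrt(10)/3 ≈ 1.4415 (local minimum)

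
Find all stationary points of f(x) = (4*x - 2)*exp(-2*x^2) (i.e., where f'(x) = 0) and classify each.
f'(x) = 4*(-2*x*(2*x - 1) + 1)*exp(-2*x^2)

Solve f'(x) = 0:
  f'(x) = (-16*x^2 + 8*x + 4)·exp(-2*x^2) and exp(-2*x^2) > 0 for every x, so f'(x) = 0 ⇔ -16*x^2 + 8*x + 4 = 0.
  Factor: -16*x^2 + 8*x + 4 = -4*(4*x^2 - 2*x - 1); 4*x^2 - 2*x - 1 = 0 has no rational roots; quadratic formula: x = (2 ± √20)/8.
  ⇒ x = 1/4 - sqrt(5)/4 ≈ -0.3090, 1/4 + sqrt(5)/4 ≈ 0.8090

f''(x) = 8*(4*x^2*(2*x - 1) - 6*x + 1)*exp(-2*x^2)
Second-derivative test at each critical point:
  f''(-0.3090) = 14.7786 > 0 → local minimum
  f''(0.8090) = -4.8314 < 0 → local maximum

Critical points: x = 1/4 - sqrt(5)/4 ≈ -0.3090 (local minimum); x = 1/4 + sqrt(5)/4 ≈ 0.8090 (local maximum)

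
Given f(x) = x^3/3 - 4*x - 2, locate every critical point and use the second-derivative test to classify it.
f'(x) = x^2 - 4

Solve f'(x) = 0:
  Factor: x^2 - 4 = (x - 2)*(x + 2) = 0.
  ⇒ x = -2, 2

f''(x) = 2*x
Second-derivative test at each critical point:
  f''(-2) = -4 < 0 → local maximum
  f''(2) = 4 > 0 → local minimum

Critical points: x = -2 (local maximum); x = 2 (local minimum)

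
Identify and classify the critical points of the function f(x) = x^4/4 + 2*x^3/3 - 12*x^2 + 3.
f'(x) = x*(x^2 + 2*x - 24)

Solve f'(x) = 0:
  Factor: x^3 + 2*x^2 - 24*x = x*(x - 4)*(x + 6) = 0.
  ⇒ x = -6, 0, 4

f''(x) = 3*x^2 + 4*x - 24
Second-derivative test at each critical point:
  f''(-6) = 60 > 0 → local minimum
  f''(0) = -24 < 0 → local maximum
  f''(4) = 40 > 0 → local minimum

Critical points: x = -6 (local minimum); x = 0 (local maximum); x = 4 (local minimum)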